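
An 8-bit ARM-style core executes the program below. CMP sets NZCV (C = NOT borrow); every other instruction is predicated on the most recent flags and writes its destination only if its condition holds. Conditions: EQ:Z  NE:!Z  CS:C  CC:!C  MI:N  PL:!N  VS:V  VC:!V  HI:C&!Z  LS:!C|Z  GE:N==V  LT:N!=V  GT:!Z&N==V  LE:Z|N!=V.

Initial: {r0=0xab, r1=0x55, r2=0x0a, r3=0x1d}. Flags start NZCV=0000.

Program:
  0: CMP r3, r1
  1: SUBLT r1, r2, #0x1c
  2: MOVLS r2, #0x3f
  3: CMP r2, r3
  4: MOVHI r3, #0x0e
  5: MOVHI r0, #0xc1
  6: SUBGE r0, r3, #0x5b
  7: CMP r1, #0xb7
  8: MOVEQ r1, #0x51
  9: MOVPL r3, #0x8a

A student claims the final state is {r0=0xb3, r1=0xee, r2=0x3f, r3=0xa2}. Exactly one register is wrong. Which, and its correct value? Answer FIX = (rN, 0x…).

0: ✓ CMP  NZCV=1000
1: ✓ SUBLT  r1←0xee
2: ✓ MOVLS  r2←0x3f
3: ✓ CMP  NZCV=0010
4: ✓ MOVHI  r3←0x0e
5: ✓ MOVHI  r0←0xc1
6: ✓ SUBGE  r0←0xb3
7: ✓ CMP  NZCV=0010
8: · MOVEQ
9: ✓ MOVPL  r3←0x8a

FIX = (r3, 0x8a)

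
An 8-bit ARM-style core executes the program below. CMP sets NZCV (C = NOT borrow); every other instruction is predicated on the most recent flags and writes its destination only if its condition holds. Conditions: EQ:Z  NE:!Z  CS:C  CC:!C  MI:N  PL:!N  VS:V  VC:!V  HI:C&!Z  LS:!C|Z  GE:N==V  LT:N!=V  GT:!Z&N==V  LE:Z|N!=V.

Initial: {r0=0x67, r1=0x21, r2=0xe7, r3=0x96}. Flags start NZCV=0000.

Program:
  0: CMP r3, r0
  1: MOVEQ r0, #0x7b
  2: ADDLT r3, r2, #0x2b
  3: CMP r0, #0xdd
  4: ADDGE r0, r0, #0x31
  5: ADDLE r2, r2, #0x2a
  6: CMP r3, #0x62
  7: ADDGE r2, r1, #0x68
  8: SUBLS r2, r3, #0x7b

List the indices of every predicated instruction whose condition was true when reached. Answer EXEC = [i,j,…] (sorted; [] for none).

0: ✓ CMP  NZCV=0011
1: · MOVEQ
2: ✓ ADDLT  r3←0x12
3: ✓ CMP  NZCV=1001
4: ✓ ADDGE  r0←0x98
5: · ADDLE
6: ✓ CMP  NZCV=1000
7: · ADDGE
8: ✓ SUBLS  r2←0x97

EXEC = [2,4,8]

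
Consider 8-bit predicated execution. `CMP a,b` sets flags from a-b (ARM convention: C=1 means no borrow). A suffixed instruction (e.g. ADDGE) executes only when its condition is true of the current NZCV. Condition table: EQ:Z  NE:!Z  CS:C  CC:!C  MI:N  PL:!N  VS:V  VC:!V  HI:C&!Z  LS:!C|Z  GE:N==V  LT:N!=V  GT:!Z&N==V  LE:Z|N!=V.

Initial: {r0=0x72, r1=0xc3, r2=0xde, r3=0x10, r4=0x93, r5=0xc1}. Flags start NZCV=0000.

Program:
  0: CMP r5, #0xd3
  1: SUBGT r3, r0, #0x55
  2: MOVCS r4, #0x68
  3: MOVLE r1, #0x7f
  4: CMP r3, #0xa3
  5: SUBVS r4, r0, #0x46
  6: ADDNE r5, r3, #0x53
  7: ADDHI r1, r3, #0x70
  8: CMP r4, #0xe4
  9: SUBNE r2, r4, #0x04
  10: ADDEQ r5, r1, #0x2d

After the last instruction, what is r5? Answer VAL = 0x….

VAL = 0x63

[0] flags=1000 → (cmp)
[1] flags=1000 GT?F → skip
[2] flags=1000 CS?F → skip
[3] flags=1000 LE?T → r1=0x7f
[4] flags=0000 → (cmp)
[5] flags=0000 VS?F → skip
[6] flags=0000 NE?T → r5=0x63
[7] flags=0000 HI?F → skip
[8] flags=1000 → (cmp)
[9] flags=1000 NE?T → r2=0x8f
[10] flags=1000 EQ?F → skip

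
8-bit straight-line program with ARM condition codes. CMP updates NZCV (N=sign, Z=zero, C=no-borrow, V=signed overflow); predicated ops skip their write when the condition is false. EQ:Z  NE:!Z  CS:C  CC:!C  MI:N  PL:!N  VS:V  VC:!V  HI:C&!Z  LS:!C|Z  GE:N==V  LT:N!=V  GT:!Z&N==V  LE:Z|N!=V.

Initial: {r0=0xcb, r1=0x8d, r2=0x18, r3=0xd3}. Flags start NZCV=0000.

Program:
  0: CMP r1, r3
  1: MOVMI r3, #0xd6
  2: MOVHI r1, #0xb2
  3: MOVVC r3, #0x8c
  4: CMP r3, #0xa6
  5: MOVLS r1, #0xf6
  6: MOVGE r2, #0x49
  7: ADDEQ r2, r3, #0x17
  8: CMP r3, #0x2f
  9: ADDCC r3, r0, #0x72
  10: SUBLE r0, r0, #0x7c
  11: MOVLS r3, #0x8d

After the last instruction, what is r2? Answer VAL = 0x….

0: ✓ CMP  NZCV=1000
1: ✓ MOVMI  r3←0xd6
2: · MOVHI
3: ✓ MOVVC  r3←0x8c
4: ✓ CMP  NZCV=1000
5: ✓ MOVLS  r1←0xf6
6: · MOVGE
7: · ADDEQ
8: ✓ CMP  NZCV=0011
9: · ADDCC
10: ✓ SUBLE  r0←0x4f
11: · MOVLS

VAL = 0x18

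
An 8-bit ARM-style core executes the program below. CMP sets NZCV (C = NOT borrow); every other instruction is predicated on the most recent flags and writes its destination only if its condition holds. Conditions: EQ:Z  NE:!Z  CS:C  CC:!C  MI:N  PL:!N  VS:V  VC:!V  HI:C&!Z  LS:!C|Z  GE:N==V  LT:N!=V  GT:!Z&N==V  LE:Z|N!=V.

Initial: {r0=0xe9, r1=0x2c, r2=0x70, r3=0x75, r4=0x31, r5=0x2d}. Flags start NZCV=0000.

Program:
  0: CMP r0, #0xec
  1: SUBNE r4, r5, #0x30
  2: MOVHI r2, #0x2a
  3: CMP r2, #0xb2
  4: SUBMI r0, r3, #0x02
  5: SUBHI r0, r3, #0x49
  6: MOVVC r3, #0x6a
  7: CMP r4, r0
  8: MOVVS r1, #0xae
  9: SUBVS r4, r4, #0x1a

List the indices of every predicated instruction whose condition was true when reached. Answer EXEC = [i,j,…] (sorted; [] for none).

0: ✓ CMP  NZCV=1000
1: ✓ SUBNE  r4←0xfd
2: · MOVHI
3: ✓ CMP  NZCV=1001
4: ✓ SUBMI  r0←0x73
5: · SUBHI
6: · MOVVC
7: ✓ CMP  NZCV=1010
8: · MOVVS
9: · SUBVS

EXEC = [1,4]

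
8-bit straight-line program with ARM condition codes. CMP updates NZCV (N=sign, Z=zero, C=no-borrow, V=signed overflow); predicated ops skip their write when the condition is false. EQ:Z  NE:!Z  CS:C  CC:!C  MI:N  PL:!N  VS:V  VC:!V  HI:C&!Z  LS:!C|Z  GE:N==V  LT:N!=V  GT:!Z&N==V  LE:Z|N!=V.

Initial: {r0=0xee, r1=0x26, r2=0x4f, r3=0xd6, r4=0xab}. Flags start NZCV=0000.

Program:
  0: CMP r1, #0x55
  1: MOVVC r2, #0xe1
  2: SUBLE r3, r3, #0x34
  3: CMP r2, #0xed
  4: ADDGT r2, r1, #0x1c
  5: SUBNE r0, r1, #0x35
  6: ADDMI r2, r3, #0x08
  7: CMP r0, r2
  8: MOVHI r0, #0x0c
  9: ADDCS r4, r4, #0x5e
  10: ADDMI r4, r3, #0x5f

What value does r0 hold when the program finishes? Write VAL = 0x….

VAL = 0x0c

[0] flags=1000 → (cmp)
[1] flags=1000 VC?T → r2=0xe1
[2] flags=1000 LE?T → r3=0xa2
[3] flags=1000 → (cmp)
[4] flags=1000 GT?F → skip
[5] flags=1000 NE?T → r0=0xf1
[6] flags=1000 MI?T → r2=0xaa
[7] flags=0010 → (cmp)
[8] flags=0010 HI?T → r0=0x0c
[9] flags=0010 CS?T → r4=0x09
[10] flags=0010 MI?F → skip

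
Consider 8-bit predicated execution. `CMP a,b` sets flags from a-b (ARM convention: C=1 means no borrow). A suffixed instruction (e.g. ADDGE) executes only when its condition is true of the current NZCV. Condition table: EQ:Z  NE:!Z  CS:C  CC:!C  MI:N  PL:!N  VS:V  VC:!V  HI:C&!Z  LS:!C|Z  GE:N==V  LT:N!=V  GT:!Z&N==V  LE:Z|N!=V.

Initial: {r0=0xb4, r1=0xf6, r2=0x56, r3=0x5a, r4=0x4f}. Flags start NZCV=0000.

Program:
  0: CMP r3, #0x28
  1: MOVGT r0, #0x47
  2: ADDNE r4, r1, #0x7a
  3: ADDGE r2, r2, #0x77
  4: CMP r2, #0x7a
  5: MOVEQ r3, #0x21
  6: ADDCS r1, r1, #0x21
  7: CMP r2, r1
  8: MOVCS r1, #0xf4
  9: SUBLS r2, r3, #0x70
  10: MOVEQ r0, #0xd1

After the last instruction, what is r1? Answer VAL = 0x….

[0] flags=0010 → (cmp)
[1] flags=0010 GT?T → r0=0x47
[2] flags=0010 NE?T → r4=0x70
[3] flags=0010 GE?T → r2=0xcd
[4] flags=0011 → (cmp)
[5] flags=0011 EQ?F → skip
[6] flags=0011 CS?T → r1=0x17
[7] flags=1010 → (cmp)
[8] flags=1010 CS?T → r1=0xf4
[9] flags=1010 LS?F → skip
[10] flags=1010 EQ?F → skip

VAL = 0xf4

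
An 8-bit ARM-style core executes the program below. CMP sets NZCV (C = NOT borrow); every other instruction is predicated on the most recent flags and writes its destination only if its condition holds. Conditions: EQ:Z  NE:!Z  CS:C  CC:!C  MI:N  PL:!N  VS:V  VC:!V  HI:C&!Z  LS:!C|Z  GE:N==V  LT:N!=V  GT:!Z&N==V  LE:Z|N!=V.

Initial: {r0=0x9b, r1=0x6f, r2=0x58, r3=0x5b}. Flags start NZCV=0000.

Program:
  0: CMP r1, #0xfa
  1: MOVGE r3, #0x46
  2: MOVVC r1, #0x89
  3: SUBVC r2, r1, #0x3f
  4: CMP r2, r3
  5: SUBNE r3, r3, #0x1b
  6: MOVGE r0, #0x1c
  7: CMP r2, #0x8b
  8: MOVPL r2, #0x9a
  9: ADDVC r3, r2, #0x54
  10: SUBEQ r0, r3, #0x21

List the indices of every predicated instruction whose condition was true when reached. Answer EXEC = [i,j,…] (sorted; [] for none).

0: ✓ CMP  NZCV=0000
1: ✓ MOVGE  r3←0x46
2: ✓ MOVVC  r1←0x89
3: ✓ SUBVC  r2←0x4a
4: ✓ CMP  NZCV=0010
5: ✓ SUBNE  r3←0x2b
6: ✓ MOVGE  r0←0x1c
7: ✓ CMP  NZCV=1001
8: · MOVPL
9: · ADDVC
10: · SUBEQ

EXEC = [1,2,3,5,6]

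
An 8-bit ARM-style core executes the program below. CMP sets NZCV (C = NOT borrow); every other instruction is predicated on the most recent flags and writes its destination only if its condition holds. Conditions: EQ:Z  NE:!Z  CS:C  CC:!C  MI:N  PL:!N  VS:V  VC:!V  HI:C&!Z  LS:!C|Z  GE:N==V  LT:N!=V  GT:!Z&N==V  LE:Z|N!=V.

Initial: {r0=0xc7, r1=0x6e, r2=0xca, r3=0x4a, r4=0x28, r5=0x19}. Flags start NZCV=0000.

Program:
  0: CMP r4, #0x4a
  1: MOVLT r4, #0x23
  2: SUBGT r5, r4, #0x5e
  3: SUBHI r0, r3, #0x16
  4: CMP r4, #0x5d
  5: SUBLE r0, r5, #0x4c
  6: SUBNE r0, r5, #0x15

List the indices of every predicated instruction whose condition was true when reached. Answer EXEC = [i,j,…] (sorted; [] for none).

0: ✓ CMP  NZCV=1000
1: ✓ MOVLT  r4←0x23
2: · SUBGT
3: · SUBHI
4: ✓ CMP  NZCV=1000
5: ✓ SUBLE  r0←0xcd
6: ✓ SUBNE  r0←0x04

EXEC = [1,5,6]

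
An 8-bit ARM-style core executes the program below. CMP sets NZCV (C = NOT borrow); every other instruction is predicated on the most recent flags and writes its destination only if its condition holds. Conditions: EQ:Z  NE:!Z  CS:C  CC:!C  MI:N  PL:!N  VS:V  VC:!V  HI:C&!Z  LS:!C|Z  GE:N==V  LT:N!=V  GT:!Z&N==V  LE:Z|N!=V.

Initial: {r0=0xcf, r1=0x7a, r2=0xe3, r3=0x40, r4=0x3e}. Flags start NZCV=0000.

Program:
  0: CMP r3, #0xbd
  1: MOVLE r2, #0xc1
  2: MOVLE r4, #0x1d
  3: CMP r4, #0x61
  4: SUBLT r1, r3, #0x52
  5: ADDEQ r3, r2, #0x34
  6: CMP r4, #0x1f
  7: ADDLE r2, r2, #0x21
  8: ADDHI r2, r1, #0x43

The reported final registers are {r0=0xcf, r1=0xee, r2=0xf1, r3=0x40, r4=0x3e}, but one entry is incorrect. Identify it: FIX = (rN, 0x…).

[0] flags=1001 → (cmp)
[1] flags=1001 LE?F → skip
[2] flags=1001 LE?F → skip
[3] flags=1000 → (cmp)
[4] flags=1000 LT?T → r1=0xee
[5] flags=1000 EQ?F → skip
[6] flags=0010 → (cmp)
[7] flags=0010 LE?F → skip
[8] flags=0010 HI?T → r2=0x31

FIX = (r2, 0x31)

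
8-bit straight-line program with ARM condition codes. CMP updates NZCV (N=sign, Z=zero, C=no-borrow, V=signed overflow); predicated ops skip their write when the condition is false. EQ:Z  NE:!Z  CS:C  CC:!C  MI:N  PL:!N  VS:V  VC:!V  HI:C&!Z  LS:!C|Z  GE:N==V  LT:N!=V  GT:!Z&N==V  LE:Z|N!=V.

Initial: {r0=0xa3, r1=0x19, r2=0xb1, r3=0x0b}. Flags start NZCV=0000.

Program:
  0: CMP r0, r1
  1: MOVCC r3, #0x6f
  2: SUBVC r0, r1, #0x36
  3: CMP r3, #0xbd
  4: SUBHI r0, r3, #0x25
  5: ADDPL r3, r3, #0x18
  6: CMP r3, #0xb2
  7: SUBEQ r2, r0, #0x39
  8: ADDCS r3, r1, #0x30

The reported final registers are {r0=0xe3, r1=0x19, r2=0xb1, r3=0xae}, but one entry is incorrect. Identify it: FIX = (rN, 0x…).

0: ✓ CMP  NZCV=1010
1: · MOVCC
2: ✓ SUBVC  r0←0xe3
3: ✓ CMP  NZCV=0000
4: · SUBHI
5: ✓ ADDPL  r3←0x23
6: ✓ CMP  NZCV=0000
7: · SUBEQ
8: · ADDCS

FIX = (r3, 0x23)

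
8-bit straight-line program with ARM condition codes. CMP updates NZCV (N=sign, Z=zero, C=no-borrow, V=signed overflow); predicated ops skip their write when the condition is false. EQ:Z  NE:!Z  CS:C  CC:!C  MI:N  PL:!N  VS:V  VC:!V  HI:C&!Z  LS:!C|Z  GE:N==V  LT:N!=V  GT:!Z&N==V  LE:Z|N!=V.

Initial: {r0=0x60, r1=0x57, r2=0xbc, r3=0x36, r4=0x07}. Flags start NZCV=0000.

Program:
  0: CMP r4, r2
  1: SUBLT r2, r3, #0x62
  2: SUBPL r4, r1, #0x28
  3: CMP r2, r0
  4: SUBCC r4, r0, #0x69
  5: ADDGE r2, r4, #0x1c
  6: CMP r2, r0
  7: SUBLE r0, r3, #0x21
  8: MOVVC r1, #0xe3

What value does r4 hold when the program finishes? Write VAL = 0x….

0: ✓ CMP  NZCV=0000
1: · SUBLT
2: ✓ SUBPL  r4←0x2f
3: ✓ CMP  NZCV=0011
4: · SUBCC
5: · ADDGE
6: ✓ CMP  NZCV=0011
7: ✓ SUBLE  r0←0x15
8: · MOVVC

VAL = 0x2f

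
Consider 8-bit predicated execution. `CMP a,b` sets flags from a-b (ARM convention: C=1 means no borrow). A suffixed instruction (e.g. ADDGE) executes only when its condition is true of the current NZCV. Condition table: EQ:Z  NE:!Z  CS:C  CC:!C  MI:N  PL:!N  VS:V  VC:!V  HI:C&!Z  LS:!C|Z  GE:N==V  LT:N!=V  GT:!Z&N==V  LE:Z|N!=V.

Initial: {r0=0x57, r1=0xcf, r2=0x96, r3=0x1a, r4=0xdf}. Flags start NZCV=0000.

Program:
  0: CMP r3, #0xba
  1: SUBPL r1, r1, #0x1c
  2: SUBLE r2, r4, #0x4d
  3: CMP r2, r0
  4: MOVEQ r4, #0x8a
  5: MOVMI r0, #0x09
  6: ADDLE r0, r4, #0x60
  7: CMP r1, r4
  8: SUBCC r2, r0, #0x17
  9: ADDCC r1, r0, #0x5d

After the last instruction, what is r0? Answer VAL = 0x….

VAL = 0x3f

[0] flags=0000 → (cmp)
[1] flags=0000 PL?T → r1=0xb3
[2] flags=0000 LE?F → skip
[3] flags=0011 → (cmp)
[4] flags=0011 EQ?F → skip
[5] flags=0011 MI?F → skip
[6] flags=0011 LE?T → r0=0x3f
[7] flags=1000 → (cmp)
[8] flags=1000 CC?T → r2=0x28
[9] flags=1000 CC?T → r1=0x9c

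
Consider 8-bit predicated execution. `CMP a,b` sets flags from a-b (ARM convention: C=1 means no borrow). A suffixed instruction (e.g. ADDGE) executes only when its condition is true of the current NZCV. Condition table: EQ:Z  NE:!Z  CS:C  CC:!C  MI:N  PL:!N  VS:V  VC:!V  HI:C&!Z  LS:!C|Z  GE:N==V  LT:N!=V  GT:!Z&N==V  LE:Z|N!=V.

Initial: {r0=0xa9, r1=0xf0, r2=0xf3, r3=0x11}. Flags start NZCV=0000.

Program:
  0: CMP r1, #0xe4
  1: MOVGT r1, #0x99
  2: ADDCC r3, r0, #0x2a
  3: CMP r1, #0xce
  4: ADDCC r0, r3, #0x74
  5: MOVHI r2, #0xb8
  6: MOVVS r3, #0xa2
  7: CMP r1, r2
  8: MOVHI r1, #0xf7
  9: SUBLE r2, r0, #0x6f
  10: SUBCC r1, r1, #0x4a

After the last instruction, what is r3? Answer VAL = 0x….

VAL = 0x11

[0] flags=0010 → (cmp)
[1] flags=0010 GT?T → r1=0x99
[2] flags=0010 CC?F → skip
[3] flags=1000 → (cmp)
[4] flags=1000 CC?T → r0=0x85
[5] flags=1000 HI?F → skip
[6] flags=1000 VS?F → skip
[7] flags=1000 → (cmp)
[8] flags=1000 HI?F → skip
[9] flags=1000 LE?T → r2=0x16
[10] flags=1000 CC?T → r1=0x4f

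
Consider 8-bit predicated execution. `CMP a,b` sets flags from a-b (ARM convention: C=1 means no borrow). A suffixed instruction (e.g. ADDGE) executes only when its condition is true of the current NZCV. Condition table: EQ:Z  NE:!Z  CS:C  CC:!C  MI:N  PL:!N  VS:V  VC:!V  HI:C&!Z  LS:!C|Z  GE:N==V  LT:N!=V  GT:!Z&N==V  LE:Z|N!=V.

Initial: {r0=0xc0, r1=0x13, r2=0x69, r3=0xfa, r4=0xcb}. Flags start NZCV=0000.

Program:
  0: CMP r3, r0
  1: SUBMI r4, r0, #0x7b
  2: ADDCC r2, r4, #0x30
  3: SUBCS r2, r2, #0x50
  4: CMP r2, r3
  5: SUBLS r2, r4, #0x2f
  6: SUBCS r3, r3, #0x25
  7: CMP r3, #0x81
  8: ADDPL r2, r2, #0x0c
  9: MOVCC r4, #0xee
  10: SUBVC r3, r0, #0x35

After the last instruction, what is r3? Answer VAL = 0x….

0: ✓ CMP  NZCV=0010
1: · SUBMI
2: · ADDCC
3: ✓ SUBCS  r2←0x19
4: ✓ CMP  NZCV=0000
5: ✓ SUBLS  r2←0x9c
6: · SUBCS
7: ✓ CMP  NZCV=0010
8: ✓ ADDPL  r2←0xa8
9: · MOVCC
10: ✓ SUBVC  r3←0x8b

VAL = 0x8b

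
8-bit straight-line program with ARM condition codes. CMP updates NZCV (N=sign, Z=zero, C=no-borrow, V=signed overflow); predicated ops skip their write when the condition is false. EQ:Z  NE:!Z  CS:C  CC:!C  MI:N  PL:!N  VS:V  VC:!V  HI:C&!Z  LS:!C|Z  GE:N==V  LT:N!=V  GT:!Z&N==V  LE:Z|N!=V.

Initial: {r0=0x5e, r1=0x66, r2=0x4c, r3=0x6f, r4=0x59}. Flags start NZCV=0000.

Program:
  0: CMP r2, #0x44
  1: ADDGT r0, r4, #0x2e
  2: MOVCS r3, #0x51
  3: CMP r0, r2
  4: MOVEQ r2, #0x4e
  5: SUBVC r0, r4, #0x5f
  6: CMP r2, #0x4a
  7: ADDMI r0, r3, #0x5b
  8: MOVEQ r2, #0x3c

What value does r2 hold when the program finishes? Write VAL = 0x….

VAL = 0x4c

[0] flags=0010 → (cmp)
[1] flags=0010 GT?T → r0=0x87
[2] flags=0010 CS?T → r3=0x51
[3] flags=0011 → (cmp)
[4] flags=0011 EQ?F → skip
[5] flags=0011 VC?F → skip
[6] flags=0010 → (cmp)
[7] flags=0010 MI?F → skip
[8] flags=0010 EQ?F → skip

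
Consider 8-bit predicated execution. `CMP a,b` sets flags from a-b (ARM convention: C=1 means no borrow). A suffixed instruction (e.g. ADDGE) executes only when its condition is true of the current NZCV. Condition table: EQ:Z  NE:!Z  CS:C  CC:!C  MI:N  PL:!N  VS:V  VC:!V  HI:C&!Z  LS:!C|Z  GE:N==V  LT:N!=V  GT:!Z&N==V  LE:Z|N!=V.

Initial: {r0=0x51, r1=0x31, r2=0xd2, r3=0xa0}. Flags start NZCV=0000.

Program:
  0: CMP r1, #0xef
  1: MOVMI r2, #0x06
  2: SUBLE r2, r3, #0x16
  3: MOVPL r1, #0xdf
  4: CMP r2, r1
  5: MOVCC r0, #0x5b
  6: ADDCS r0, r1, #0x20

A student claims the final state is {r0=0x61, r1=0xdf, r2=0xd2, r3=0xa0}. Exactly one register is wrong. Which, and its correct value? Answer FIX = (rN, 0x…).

FIX = (r0, 0x5b)

0: ✓ CMP  NZCV=0000
1: · MOVMI
2: · SUBLE
3: ✓ MOVPL  r1←0xdf
4: ✓ CMP  NZCV=1000
5: ✓ MOVCC  r0←0x5b
6: · ADDCS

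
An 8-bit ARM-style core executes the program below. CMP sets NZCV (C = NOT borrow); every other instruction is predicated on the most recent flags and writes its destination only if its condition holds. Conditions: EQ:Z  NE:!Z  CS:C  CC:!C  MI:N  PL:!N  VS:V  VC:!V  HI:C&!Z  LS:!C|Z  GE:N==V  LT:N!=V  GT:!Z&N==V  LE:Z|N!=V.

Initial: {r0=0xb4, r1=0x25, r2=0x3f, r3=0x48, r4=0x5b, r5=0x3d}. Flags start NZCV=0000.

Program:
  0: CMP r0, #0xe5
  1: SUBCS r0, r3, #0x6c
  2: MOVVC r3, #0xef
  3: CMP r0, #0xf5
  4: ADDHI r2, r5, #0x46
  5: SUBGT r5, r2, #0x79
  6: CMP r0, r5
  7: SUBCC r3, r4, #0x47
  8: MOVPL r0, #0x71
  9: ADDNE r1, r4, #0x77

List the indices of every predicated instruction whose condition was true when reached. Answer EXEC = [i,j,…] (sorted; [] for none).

0: ✓ CMP  NZCV=1000
1: · SUBCS
2: ✓ MOVVC  r3←0xef
3: ✓ CMP  NZCV=1000
4: · ADDHI
5: · SUBGT
6: ✓ CMP  NZCV=0011
7: · SUBCC
8: ✓ MOVPL  r0←0x71
9: ✓ ADDNE  r1←0xd2

EXEC = [2,8,9]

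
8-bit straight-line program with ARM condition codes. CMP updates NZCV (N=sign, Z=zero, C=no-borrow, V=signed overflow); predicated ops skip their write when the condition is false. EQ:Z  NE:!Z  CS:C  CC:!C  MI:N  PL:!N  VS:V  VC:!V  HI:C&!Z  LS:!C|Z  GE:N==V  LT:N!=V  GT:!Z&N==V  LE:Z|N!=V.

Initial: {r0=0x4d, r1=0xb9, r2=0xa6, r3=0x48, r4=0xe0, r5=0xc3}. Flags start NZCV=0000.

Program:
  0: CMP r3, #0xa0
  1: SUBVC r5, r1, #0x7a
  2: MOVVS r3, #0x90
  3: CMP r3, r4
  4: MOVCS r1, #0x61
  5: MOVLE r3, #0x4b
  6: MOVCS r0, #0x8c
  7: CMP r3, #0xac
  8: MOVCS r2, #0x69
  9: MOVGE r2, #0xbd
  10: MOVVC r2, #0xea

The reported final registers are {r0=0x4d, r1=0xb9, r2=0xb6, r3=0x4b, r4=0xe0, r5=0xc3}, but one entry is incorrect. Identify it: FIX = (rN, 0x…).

FIX = (r2, 0xbd)

[0] flags=1001 → (cmp)
[1] flags=1001 VC?F → skip
[2] flags=1001 VS?T → r3=0x90
[3] flags=1000 → (cmp)
[4] flags=1000 CS?F → skip
[5] flags=1000 LE?T → r3=0x4b
[6] flags=1000 CS?F → skip
[7] flags=1001 → (cmp)
[8] flags=1001 CS?F → skip
[9] flags=1001 GE?T → r2=0xbd
[10] flags=1001 VC?F → skip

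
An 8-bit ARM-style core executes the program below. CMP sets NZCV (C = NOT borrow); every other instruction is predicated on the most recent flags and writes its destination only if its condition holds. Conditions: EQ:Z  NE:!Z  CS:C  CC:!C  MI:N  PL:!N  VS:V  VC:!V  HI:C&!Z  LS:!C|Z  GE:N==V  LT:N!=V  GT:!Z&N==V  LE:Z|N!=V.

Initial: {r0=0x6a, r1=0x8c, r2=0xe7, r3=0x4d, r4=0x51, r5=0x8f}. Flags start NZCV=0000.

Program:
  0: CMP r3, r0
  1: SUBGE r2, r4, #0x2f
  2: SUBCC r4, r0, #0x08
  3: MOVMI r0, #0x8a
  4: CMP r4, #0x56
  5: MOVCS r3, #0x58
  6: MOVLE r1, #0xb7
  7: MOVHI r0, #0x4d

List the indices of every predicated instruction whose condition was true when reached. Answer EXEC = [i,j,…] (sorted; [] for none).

[0] flags=1000 → (cmp)
[1] flags=1000 GE?F → skip
[2] flags=1000 CC?T → r4=0x62
[3] flags=1000 MI?T → r0=0x8a
[4] flags=0010 → (cmp)
[5] flags=0010 CS?T → r3=0x58
[6] flags=0010 LE?F → skip
[7] flags=0010 HI?T → r0=0x4d

EXEC = [2,3,5,7]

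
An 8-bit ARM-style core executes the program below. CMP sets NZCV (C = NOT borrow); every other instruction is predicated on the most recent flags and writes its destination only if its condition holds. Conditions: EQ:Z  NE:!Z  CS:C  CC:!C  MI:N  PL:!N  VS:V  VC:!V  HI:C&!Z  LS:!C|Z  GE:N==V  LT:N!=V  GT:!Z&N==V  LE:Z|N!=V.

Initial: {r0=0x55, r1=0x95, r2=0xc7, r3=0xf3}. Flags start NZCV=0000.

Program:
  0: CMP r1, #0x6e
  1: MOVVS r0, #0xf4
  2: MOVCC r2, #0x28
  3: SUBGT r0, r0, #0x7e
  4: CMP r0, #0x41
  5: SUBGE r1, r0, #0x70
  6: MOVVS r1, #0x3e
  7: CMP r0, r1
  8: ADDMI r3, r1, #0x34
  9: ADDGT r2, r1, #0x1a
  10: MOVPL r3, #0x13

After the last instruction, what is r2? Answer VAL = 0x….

0: ✓ CMP  NZCV=0011
1: ✓ MOVVS  r0←0xf4
2: · MOVCC
3: · SUBGT
4: ✓ CMP  NZCV=1010
5: · SUBGE
6: · MOVVS
7: ✓ CMP  NZCV=0010
8: · ADDMI
9: ✓ ADDGT  r2←0xaf
10: ✓ MOVPL  r3←0x13

VAL = 0xaf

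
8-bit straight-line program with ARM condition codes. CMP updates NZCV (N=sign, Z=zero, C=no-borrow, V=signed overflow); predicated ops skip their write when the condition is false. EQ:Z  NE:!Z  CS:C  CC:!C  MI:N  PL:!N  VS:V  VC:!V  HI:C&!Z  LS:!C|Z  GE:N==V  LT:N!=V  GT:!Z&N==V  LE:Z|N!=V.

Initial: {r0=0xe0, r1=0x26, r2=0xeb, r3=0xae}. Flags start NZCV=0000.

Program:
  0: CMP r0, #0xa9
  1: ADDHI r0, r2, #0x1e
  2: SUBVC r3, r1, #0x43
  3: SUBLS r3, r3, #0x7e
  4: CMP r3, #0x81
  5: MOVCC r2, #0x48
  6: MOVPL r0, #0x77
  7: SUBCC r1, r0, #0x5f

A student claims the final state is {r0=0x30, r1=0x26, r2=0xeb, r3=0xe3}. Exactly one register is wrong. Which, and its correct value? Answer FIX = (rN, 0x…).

0: ✓ CMP  NZCV=0010
1: ✓ ADDHI  r0←0x09
2: ✓ SUBVC  r3←0xe3
3: · SUBLS
4: ✓ CMP  NZCV=0010
5: · MOVCC
6: ✓ MOVPL  r0←0x77
7: · SUBCC

FIX = (r0, 0x77)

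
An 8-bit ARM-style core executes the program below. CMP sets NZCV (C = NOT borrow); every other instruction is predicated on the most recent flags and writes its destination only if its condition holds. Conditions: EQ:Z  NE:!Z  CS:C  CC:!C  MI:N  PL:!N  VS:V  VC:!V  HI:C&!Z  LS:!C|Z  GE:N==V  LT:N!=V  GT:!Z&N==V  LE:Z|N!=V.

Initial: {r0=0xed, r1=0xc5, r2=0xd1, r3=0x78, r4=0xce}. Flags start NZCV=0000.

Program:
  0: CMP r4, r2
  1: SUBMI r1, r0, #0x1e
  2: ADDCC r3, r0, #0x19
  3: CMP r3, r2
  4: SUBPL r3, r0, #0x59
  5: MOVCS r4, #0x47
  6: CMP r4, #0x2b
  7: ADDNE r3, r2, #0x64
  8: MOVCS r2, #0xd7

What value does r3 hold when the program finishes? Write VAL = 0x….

0: ✓ CMP  NZCV=1000
1: ✓ SUBMI  r1←0xcf
2: ✓ ADDCC  r3←0x06
3: ✓ CMP  NZCV=0000
4: ✓ SUBPL  r3←0x94
5: · MOVCS
6: ✓ CMP  NZCV=1010
7: ✓ ADDNE  r3←0x35
8: ✓ MOVCS  r2←0xd7

VAL = 0x35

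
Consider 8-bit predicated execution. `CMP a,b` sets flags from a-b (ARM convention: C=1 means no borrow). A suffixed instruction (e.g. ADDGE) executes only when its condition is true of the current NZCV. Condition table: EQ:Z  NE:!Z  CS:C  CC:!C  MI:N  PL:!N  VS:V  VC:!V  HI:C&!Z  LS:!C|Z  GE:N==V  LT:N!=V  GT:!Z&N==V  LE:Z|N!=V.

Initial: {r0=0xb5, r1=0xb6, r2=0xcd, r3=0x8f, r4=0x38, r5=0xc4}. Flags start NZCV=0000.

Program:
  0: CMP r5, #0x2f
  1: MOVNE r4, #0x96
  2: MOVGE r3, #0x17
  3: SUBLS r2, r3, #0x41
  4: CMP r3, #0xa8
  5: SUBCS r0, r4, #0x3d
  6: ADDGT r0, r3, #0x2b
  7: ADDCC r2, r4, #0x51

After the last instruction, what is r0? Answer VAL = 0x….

[0] flags=1010 → (cmp)
[1] flags=1010 NE?T → r4=0x96
[2] flags=1010 GE?F → skip
[3] flags=1010 LS?F → skip
[4] flags=1000 → (cmp)
[5] flags=1000 CS?F → skip
[6] flags=1000 GT?F → skip
[7] flags=1000 CC?T → r2=0xe7

VAL = 0xb5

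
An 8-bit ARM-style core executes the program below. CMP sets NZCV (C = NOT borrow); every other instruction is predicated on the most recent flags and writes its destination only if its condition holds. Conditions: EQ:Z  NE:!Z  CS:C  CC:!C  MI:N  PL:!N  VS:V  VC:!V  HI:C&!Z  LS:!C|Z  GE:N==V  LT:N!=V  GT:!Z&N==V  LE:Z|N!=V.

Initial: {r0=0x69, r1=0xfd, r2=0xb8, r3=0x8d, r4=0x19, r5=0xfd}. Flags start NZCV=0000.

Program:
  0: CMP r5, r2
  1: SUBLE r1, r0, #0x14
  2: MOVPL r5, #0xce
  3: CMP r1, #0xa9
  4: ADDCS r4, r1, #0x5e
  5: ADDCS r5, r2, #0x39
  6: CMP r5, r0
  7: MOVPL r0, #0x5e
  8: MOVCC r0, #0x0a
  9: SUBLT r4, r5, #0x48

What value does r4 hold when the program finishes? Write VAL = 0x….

VAL = 0xa9

0: ✓ CMP  NZCV=0010
1: · SUBLE
2: ✓ MOVPL  r5←0xce
3: ✓ CMP  NZCV=0010
4: ✓ ADDCS  r4←0x5b
5: ✓ ADDCS  r5←0xf1
6: ✓ CMP  NZCV=1010
7: · MOVPL
8: · MOVCC
9: ✓ SUBLT  r4←0xa9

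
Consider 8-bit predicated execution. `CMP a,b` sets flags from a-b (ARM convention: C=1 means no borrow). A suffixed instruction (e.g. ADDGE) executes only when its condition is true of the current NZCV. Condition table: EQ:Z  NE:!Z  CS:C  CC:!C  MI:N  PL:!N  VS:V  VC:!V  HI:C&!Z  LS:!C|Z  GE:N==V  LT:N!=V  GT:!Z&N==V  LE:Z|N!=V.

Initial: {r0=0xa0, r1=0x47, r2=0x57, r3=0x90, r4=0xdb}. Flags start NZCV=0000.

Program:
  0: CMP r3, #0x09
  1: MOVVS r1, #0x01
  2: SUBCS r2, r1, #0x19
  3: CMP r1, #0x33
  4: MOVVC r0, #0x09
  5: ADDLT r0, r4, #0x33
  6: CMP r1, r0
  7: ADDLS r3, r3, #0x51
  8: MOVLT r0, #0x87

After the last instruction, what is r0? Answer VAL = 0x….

[0] flags=1010 → (cmp)
[1] flags=1010 VS?F → skip
[2] flags=1010 CS?T → r2=0x2e
[3] flags=0010 → (cmp)
[4] flags=0010 VC?T → r0=0x09
[5] flags=0010 LT?F → skip
[6] flags=0010 → (cmp)
[7] flags=0010 LS?F → skip
[8] flags=0010 LT?F → skip

VAL = 0x09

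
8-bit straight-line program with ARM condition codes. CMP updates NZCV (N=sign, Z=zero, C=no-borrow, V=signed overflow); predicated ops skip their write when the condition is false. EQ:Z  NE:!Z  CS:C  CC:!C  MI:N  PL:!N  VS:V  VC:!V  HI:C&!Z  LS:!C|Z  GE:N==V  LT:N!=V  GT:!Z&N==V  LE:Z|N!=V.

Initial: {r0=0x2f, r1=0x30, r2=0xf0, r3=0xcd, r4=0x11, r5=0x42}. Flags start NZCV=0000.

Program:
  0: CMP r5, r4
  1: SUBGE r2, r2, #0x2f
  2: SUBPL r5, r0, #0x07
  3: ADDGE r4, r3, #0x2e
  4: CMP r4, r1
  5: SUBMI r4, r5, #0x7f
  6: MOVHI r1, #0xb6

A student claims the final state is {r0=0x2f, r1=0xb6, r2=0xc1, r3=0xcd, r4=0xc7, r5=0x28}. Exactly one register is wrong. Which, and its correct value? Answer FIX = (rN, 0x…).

0: ✓ CMP  NZCV=0010
1: ✓ SUBGE  r2←0xc1
2: ✓ SUBPL  r5←0x28
3: ✓ ADDGE  r4←0xfb
4: ✓ CMP  NZCV=1010
5: ✓ SUBMI  r4←0xa9
6: ✓ MOVHI  r1←0xb6

FIX = (r4, 0xa9)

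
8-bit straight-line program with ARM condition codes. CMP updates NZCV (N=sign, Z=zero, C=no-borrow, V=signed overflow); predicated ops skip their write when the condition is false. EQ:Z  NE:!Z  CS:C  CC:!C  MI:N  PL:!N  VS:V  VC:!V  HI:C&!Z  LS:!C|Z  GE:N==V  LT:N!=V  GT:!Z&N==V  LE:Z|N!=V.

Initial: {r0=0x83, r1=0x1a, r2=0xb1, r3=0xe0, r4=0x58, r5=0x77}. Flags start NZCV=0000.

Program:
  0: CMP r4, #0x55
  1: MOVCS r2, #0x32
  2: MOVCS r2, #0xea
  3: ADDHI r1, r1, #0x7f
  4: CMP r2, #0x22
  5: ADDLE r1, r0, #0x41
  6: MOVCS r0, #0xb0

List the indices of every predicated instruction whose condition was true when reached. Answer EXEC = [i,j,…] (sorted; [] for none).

0: ✓ CMP  NZCV=0010
1: ✓ MOVCS  r2←0x32
2: ✓ MOVCS  r2←0xea
3: ✓ ADDHI  r1←0x99
4: ✓ CMP  NZCV=1010
5: ✓ ADDLE  r1←0xc4
6: ✓ MOVCS  r0←0xb0

EXEC = [1,2,3,5,6]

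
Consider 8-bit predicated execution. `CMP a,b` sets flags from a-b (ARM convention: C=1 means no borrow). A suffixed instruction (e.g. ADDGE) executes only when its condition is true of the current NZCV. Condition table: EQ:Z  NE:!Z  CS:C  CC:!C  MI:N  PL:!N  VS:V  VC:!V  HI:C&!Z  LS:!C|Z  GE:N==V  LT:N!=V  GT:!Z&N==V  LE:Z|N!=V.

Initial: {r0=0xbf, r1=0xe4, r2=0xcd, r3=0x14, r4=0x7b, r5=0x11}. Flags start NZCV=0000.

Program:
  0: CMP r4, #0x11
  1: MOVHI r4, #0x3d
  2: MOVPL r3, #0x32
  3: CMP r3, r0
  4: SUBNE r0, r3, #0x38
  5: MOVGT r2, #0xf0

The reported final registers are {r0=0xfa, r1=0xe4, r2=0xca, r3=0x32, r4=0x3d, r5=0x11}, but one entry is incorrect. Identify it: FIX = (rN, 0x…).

FIX = (r2, 0xf0)

0: ✓ CMP  NZCV=0010
1: ✓ MOVHI  r4←0x3d
2: ✓ MOVPL  r3←0x32
3: ✓ CMP  NZCV=0000
4: ✓ SUBNE  r0←0xfa
5: ✓ MOVGT  r2←0xf0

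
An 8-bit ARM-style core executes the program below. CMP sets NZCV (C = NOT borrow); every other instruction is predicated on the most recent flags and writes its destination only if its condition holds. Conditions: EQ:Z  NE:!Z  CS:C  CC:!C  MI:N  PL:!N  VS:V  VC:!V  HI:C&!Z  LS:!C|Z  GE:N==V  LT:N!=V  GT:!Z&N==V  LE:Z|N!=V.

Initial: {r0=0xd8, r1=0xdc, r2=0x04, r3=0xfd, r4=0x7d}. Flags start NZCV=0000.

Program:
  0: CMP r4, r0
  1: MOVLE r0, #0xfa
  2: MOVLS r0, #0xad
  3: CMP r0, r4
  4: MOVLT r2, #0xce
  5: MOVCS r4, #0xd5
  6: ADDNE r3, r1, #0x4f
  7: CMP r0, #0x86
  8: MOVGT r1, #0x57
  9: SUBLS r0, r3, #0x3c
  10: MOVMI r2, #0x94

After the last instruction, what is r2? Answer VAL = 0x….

VAL = 0xce

[0] flags=1001 → (cmp)
[1] flags=1001 LE?F → skip
[2] flags=1001 LS?T → r0=0xad
[3] flags=0011 → (cmp)
[4] flags=0011 LT?T → r2=0xce
[5] flags=0011 CS?T → r4=0xd5
[6] flags=0011 NE?T → r3=0x2b
[7] flags=0010 → (cmp)
[8] flags=0010 GT?T → r1=0x57
[9] flags=0010 LS?F → skip
[10] flags=0010 MI?F → skip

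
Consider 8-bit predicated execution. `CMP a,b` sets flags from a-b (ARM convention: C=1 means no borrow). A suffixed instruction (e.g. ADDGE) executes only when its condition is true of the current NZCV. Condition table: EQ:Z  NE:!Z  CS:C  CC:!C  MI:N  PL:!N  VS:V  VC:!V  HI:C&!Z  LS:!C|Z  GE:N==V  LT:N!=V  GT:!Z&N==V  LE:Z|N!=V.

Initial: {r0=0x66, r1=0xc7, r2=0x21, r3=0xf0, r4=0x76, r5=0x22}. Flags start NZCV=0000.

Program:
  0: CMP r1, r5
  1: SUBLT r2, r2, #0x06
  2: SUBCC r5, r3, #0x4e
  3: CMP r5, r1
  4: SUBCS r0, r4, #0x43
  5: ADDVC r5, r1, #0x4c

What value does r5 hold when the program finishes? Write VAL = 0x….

[0] flags=1010 → (cmp)
[1] flags=1010 LT?T → r2=0x1b
[2] flags=1010 CC?F → skip
[3] flags=0000 → (cmp)
[4] flags=0000 CS?F → skip
[5] flags=0000 VC?T → r5=0x13

VAL = 0x13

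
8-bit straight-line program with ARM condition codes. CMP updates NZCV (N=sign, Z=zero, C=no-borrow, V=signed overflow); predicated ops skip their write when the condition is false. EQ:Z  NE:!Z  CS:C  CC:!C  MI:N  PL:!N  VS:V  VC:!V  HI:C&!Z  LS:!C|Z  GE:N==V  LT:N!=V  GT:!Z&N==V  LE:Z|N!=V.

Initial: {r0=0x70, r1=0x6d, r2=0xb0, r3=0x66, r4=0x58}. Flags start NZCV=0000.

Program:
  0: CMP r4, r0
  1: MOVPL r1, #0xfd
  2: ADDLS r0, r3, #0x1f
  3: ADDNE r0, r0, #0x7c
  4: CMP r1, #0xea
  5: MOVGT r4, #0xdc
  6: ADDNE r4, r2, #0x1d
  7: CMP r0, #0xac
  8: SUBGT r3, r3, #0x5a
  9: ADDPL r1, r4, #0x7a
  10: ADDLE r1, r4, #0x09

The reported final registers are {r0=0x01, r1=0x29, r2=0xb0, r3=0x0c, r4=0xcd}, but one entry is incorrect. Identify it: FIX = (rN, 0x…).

FIX = (r1, 0x47)

[0] flags=1000 → (cmp)
[1] flags=1000 PL?F → skip
[2] flags=1000 LS?T → r0=0x85
[3] flags=1000 NE?T → r0=0x01
[4] flags=1001 → (cmp)
[5] flags=1001 GT?T → r4=0xdc
[6] flags=1001 NE?T → r4=0xcd
[7] flags=0000 → (cmp)
[8] flags=0000 GT?T → r3=0x0c
[9] flags=0000 PL?T → r1=0x47
[10] flags=0000 LE?F → skip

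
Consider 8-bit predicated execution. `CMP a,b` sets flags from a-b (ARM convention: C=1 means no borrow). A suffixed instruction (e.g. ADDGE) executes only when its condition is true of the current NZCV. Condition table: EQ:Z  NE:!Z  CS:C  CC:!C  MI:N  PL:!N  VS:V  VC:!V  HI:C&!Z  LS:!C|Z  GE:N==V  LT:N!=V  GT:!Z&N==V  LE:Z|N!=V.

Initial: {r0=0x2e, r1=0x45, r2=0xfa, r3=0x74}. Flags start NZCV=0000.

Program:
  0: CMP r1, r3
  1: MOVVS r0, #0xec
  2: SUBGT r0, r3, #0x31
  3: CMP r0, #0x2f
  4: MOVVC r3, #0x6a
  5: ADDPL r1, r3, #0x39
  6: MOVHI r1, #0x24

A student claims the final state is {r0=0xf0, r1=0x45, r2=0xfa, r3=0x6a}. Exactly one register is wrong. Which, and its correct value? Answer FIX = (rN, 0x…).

0: ✓ CMP  NZCV=1000
1: · MOVVS
2: · SUBGT
3: ✓ CMP  NZCV=1000
4: ✓ MOVVC  r3←0x6a
5: · ADDPL
6: · MOVHI

FIX = (r0, 0x2e)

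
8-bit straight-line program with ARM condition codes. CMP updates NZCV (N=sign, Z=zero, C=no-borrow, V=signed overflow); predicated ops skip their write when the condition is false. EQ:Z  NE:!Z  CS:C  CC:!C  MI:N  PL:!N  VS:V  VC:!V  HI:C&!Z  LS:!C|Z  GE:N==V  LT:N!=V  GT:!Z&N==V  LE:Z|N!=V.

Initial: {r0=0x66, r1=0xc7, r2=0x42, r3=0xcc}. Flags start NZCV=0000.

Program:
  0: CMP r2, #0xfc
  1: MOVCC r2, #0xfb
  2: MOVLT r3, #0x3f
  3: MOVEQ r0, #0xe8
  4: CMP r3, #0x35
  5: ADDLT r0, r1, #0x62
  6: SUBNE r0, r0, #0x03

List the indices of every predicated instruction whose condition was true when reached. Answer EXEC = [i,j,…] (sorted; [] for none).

EXEC = [1,5,6]

[0] flags=0000 → (cmp)
[1] flags=0000 CC?T → r2=0xfb
[2] flags=0000 LT?F → skip
[3] flags=0000 EQ?F → skip
[4] flags=1010 → (cmp)
[5] flags=1010 LT?T → r0=0x29
[6] flags=1010 NE?T → r0=0x26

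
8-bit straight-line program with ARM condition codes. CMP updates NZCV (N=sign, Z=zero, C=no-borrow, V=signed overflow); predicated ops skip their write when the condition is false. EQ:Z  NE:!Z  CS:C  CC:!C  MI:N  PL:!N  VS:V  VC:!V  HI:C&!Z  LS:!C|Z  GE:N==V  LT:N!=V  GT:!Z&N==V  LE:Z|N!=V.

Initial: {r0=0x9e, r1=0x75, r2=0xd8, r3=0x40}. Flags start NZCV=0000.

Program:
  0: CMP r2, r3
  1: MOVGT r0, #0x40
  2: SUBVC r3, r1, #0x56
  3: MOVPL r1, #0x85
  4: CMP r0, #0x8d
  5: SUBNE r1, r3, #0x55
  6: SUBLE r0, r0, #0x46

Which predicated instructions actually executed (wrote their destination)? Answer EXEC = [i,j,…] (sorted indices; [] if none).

EXEC = [2,5]

[0] flags=1010 → (cmp)
[1] flags=1010 GT?F → skip
[2] flags=1010 VC?T → r3=0x1f
[3] flags=1010 PL?F → skip
[4] flags=0010 → (cmp)
[5] flags=0010 NE?T → r1=0xca
[6] flags=0010 LE?F → skip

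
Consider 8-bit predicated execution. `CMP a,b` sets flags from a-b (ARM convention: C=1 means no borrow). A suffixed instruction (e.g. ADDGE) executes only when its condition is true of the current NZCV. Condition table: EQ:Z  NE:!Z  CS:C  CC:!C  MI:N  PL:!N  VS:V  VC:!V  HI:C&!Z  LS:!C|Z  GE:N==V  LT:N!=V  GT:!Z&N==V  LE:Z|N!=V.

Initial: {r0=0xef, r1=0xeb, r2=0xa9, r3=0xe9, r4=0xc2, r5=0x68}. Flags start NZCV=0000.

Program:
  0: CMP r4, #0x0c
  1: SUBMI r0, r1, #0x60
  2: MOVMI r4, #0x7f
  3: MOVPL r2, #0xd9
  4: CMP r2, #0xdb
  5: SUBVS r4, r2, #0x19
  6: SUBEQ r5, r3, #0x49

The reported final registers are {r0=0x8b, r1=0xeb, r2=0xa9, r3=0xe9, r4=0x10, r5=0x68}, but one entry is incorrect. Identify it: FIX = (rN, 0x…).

0: ✓ CMP  NZCV=1010
1: ✓ SUBMI  r0←0x8b
2: ✓ MOVMI  r4←0x7f
3: · MOVPL
4: ✓ CMP  NZCV=1000
5: · SUBVS
6: · SUBEQ

FIX = (r4, 0x7f)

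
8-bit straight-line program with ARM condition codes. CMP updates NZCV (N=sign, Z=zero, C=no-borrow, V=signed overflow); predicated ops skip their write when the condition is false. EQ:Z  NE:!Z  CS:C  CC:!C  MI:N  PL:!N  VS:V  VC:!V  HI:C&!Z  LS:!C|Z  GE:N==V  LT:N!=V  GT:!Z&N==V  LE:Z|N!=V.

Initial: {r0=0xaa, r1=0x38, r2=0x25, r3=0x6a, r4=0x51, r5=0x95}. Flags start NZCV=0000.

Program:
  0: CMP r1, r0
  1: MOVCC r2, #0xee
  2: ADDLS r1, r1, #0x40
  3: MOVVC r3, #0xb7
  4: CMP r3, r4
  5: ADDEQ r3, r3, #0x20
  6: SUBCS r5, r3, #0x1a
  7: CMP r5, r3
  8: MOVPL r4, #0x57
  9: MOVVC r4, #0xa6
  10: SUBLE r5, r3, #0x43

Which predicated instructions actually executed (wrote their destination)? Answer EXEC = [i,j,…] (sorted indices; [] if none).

EXEC = [1,2,6,9,10]

[0] flags=1001 → (cmp)
[1] flags=1001 CC?T → r2=0xee
[2] flags=1001 LS?T → r1=0x78
[3] flags=1001 VC?F → skip
[4] flags=0010 → (cmp)
[5] flags=0010 EQ?F → skip
[6] flags=0010 CS?T → r5=0x50
[7] flags=1000 → (cmp)
[8] flags=1000 PL?F → skip
[9] flags=1000 VC?T → r4=0xa6
[10] flags=1000 LE?T → r5=0x27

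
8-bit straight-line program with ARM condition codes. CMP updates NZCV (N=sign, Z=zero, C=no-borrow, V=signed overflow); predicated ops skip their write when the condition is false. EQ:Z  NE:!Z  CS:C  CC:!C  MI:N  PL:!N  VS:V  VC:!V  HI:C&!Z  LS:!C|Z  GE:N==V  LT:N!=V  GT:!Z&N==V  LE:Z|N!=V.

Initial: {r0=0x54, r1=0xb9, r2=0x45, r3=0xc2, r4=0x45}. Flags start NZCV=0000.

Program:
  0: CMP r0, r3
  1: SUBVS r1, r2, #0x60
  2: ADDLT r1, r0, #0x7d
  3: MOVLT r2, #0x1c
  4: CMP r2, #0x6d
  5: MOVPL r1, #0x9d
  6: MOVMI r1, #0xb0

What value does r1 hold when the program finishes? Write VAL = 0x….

0: ✓ CMP  NZCV=1001
1: ✓ SUBVS  r1←0xe5
2: · ADDLT
3: · MOVLT
4: ✓ CMP  NZCV=1000
5: · MOVPL
6: ✓ MOVMI  r1←0xb0

VAL = 0xb0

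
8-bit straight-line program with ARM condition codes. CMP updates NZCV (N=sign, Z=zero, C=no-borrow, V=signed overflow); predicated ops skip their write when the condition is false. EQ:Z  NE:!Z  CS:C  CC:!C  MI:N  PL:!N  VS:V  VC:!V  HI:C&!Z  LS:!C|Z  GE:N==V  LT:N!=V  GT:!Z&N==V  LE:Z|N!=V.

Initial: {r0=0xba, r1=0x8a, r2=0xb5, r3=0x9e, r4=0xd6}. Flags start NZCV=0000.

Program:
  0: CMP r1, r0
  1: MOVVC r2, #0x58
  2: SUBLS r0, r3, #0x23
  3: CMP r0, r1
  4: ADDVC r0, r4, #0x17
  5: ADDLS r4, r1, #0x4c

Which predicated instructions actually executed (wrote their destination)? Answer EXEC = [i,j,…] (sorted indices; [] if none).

EXEC = [1,2,5]

0: ✓ CMP  NZCV=1000
1: ✓ MOVVC  r2←0x58
2: ✓ SUBLS  r0←0x7b
3: ✓ CMP  NZCV=1001
4: · ADDVC
5: ✓ ADDLS  r4←0xd6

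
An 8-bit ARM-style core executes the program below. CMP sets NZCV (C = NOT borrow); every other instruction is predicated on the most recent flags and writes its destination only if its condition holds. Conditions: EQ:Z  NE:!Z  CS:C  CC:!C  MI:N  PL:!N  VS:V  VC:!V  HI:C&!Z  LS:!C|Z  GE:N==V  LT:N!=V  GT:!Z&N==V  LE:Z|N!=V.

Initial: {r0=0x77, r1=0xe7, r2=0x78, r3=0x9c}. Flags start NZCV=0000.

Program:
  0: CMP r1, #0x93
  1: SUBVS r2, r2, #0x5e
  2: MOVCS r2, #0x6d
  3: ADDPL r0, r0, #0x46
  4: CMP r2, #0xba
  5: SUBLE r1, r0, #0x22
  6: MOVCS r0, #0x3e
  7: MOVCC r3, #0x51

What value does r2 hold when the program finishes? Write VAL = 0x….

[0] flags=0010 → (cmp)
[1] flags=0010 VS?F → skip
[2] flags=0010 CS?T → r2=0x6d
[3] flags=0010 PL?T → r0=0xbd
[4] flags=1001 → (cmp)
[5] flags=1001 LE?F → skip
[6] flags=1001 CS?F → skip
[7] flags=1001 CC?T → r3=0x51

VAL = 0x6d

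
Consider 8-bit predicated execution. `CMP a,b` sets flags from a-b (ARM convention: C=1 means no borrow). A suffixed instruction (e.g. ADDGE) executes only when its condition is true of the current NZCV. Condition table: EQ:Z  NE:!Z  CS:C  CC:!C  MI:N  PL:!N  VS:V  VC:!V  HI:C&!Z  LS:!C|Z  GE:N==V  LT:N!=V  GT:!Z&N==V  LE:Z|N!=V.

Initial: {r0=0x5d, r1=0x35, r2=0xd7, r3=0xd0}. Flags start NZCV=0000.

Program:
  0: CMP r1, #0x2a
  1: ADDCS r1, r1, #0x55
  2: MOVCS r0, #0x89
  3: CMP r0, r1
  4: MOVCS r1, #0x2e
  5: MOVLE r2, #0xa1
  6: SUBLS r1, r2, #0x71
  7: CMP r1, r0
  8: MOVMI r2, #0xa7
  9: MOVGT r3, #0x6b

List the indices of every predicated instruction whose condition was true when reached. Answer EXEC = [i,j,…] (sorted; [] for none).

0: ✓ CMP  NZCV=0010
1: ✓ ADDCS  r1←0x8a
2: ✓ MOVCS  r0←0x89
3: ✓ CMP  NZCV=1000
4: · MOVCS
5: ✓ MOVLE  r2←0xa1
6: ✓ SUBLS  r1←0x30
7: ✓ CMP  NZCV=1001
8: ✓ MOVMI  r2←0xa7
9: ✓ MOVGT  r3←0x6b

EXEC = [1,2,5,6,8,9]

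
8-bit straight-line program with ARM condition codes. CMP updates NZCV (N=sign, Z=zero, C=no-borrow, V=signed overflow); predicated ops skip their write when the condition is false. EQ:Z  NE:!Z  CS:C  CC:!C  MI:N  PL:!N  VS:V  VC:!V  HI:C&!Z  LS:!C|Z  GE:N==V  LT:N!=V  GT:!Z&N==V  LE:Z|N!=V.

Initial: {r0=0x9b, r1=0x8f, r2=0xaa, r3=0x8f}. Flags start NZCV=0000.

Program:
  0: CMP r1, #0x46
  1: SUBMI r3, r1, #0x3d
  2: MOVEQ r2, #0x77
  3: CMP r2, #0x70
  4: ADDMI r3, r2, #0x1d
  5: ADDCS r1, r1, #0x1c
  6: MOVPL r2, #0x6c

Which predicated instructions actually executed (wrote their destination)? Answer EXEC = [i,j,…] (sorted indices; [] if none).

EXEC = [5,6]

0: ✓ CMP  NZCV=0011
1: · SUBMI
2: · MOVEQ
3: ✓ CMP  NZCV=0011
4: · ADDMI
5: ✓ ADDCS  r1←0xab
6: ✓ MOVPL  r2←0x6c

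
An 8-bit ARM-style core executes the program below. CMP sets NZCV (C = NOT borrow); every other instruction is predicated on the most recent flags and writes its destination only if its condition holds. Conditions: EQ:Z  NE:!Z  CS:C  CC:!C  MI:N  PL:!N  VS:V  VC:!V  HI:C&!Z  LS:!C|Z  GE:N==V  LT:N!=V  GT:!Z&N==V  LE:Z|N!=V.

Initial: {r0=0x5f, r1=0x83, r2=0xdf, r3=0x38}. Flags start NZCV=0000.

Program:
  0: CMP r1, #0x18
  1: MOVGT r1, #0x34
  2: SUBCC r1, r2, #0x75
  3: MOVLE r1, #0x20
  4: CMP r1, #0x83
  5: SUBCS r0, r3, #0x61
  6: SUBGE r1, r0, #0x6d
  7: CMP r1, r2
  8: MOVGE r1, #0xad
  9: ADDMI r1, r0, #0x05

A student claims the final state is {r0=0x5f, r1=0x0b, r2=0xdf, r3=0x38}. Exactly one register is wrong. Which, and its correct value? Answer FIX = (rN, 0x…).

0: ✓ CMP  NZCV=0011
1: · MOVGT
2: · SUBCC
3: ✓ MOVLE  r1←0x20
4: ✓ CMP  NZCV=1001
5: · SUBCS
6: ✓ SUBGE  r1←0xf2
7: ✓ CMP  NZCV=0010
8: ✓ MOVGE  r1←0xad
9: · ADDMI

FIX = (r1, 0xad)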